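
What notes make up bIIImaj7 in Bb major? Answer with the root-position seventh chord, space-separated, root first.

Scale degree 3 in Bb major is D. bIIImaj7 uses the lowered form, Db, taken from Bb minor. In Bb minor the chord on Db is Db–F–Ab–C.

Db F Ab C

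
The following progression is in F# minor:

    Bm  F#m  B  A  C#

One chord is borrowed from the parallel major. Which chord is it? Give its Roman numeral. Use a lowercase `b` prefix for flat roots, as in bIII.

IV

In F# minor (with V from harmonic minor) the diatonic chords are F#m, G#dim, A, Bm, C#, D, E. Bm, F#m, A and C# all belong to that set. B (B–D#–F#) doesn't fit — on degree 4 F# minor would have Bm (iv). B is the degree-4 chord of F# major, so it is the borrowed IV.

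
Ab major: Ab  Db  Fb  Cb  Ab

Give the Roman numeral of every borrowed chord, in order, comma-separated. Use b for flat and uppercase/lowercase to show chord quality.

Ab major has the diatonic set Ab, Bbm, Cm, Db, Eb, Fm, Gdim. Ab and Db are both diatonic. But Fb (Fb–Ab–Cb) is foreign: the diatonic vi on degree 6 is Fm, whereas Fb comes from Ab minor. It is labeled bVI. Cb (Cb–Eb–Gb) is not: scale degree 3 in Ab major carries Cm (iii). In Ab minor the chord on that degree is Cb, so here it functions as bIII, borrowed from the parallel minor.

bVI, bIII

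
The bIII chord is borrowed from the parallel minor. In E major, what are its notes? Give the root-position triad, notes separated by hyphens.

G-B-D

Scale degree 3 in E major is G#. bIII uses the lowered form, G, taken from E minor. In E minor the chord on G is G–B–D.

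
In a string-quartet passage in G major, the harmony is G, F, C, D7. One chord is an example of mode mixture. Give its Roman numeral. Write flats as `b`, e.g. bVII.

bVII

G major has the diatonic set G, Am, Bm, C, D, Em, F#dim. G, C and D7 all belong to that set. But F (F–A–C) is foreign: the diatonic vii° on degree 7 is F#dim, whereas F comes from G minor. It is labeled bVII.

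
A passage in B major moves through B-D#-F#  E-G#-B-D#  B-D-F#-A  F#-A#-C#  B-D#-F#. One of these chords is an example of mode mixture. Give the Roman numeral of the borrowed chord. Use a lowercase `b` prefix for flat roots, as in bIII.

i7

B major has the diatonic set B, C#m, D#m, E, F#, G#m, A#dim. B–D#–F# = B, E–G#–B–D# = Emaj7 and F#–A#–C# = F# all belong to that set. But B–D–F#–A is foreign: the diatonic I on degree 1 is B, whereas Bm7 comes from B minor. It is labeled i7.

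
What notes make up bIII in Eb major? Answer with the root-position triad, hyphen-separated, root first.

The root of bIII is the lowered 3rd degree: G becomes Gb. In Eb minor the chord on Gb is Gb–Bb–Db.

Gb-Bb-Db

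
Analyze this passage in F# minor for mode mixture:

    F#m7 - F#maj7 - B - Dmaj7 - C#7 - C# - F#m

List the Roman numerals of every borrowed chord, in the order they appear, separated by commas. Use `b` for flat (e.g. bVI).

F# minor has the diatonic set F#m, G#dim, A, Bm, C#, D, E (with V from harmonic minor). Of the given chords, F#m7, Dmaj7, C#7, C# and F#m are diatonic. F#maj7 (F#–A#–C#–E#) doesn't fit — on degree 1 F# minor would have F#m (i). F#maj7 is the degree-1 chord of F# major, so it is the borrowed Imaj7. B (B–D#–F#) doesn't fit — on degree 4 F# minor would have Bm (iv). B is the degree-4 chord of F# major, so it is the borrowed IV.

Imaj7, IV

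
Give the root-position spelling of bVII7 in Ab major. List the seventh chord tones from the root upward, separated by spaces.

bVII7 is built on the lowered scale degree 7. In Ab major degree 7 is G; lowered it becomes Gb. Stacking thirds in Ab minor on Gb gives Gb–Bb–Db–Fb.

Gb Bb Db Fb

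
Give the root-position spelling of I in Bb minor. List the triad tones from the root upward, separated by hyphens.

Bb-D-F

I is built on scale degree 1, which is Bb in both Bb minor and its parallel. In Bb major the chord on Bb is Bb–D–F.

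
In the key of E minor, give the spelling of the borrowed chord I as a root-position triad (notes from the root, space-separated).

I is built on scale degree 1, which is E in both E minor and its parallel. In E major the chord on E is E–G#–B.

E G# B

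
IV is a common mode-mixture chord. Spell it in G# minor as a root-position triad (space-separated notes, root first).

C# E# G#

IV is built on scale degree 4, which is C# in both G# minor and its parallel. Stacking thirds in G# major on C# gives C#–E#–G#.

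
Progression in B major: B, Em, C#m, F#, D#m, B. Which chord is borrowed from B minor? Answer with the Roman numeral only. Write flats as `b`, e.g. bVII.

iv

In B major the diatonic chords are B, C#m, D#m, E, F#, G#m, A#dim. B, C#m, F# and D#m all belong to that set. Em (E–G–B) doesn't fit — on degree 4 B major would have E (IV). Em is the degree-4 chord of B minor, so it is the borrowed iv.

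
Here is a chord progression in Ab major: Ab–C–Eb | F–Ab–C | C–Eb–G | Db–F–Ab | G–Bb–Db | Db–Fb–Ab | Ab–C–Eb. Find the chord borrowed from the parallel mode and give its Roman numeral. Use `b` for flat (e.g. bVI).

In Ab major the diatonic chords are Ab, Bbm, Cm, Db, Eb, Fm, Gdim. Ab–C–Eb = Ab, F–Ab–C = Fm, C–Eb–G = Cm, Db–F–Ab = Db and G–Bb–Db = Gdim all belong to that set. Db–Fb–Ab is not: scale degree 4 in Ab major carries Db (IV). In Ab minor the chord on that degree is Dbm, so here it functions as iv, borrowed from the parallel minor.

iv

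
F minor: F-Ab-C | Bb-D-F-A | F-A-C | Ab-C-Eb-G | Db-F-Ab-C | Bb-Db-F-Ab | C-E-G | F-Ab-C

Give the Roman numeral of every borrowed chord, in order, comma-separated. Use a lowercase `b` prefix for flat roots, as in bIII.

The diatonic triads in F minor (with V from harmonic minor) are Fm, Gdim, Ab, Bbm, C, Db, Eb. F–Ab–C = Fm, Ab–C–Eb–G = Abmaj7, Db–F–Ab–C = Dbmaj7, Bb–Db–F–Ab = Bbm7 and C–E–G = C all belong to that set. But Bb–D–F–A is foreign: the diatonic iv on degree 4 is Bbm, whereas Bbmaj7 comes from F major. It is labeled IVmaj7. F–A–C doesn't fit — on degree 1 F minor would have Fm (i). F is the degree-1 chord of F major, so it is the borrowed I.

IVmaj7, I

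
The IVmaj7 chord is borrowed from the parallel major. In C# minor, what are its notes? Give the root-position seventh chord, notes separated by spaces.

F# A# C# E#

The root, F#, is scale degree 4 — the same note in C# minor and C# major; only the chord quality changes. Stacking thirds in C# major on F# gives F#–A#–C#–E#.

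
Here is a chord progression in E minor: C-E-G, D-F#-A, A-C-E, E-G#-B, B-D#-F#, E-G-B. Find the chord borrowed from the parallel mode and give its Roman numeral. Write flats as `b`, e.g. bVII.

In E minor (with V from harmonic minor) the diatonic chords are Em, F#dim, G, Am, B, C, D. C–E–G = C, D–F#–A = D, A–C–E = Am, B–D#–F# = B and E–G–B = Em all belong to that set. But E–G#–B is foreign: the diatonic i on degree 1 is Em, whereas E comes from E major. It is labeled I.

I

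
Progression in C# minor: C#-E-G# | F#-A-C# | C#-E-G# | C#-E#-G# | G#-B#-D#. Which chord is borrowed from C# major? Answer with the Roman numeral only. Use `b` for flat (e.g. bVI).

I

C# minor has the diatonic set C#m, D#dim, E, F#m, G#, A, B (with V from harmonic minor). C#–E–G# = C#m, F#–A–C# = F#m and G#–B#–D# = G# all belong to that set. C#–E#–G# doesn't fit — on degree 1 C# minor would have C#m (i). C# is the degree-1 chord of C# major, so it is the borrowed I.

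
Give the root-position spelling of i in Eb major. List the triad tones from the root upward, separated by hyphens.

Eb-Gb-Bb

i is built on scale degree 1, which is Eb in both Eb major and its parallel. Stacking thirds in Eb minor on Eb gives Eb–Gb–Bb.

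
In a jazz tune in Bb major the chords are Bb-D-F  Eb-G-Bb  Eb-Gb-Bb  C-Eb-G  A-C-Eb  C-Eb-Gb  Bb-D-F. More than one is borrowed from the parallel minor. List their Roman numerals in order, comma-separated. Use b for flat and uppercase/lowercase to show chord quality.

iv, ii°

In Bb major the diatonic chords are Bb, Cm, Dm, Eb, F, Gm, Adim. Of the given chords, Bb–D–F = Bb, Eb–G–Bb = Eb, C–Eb–G = Cm and A–C–Eb = Adim are diatonic. Eb–Gb–Bb is not: scale degree 4 in Bb major carries Eb (IV). In Bb minor the chord on that degree is Ebm, so here it functions as iv, borrowed from the parallel minor. C–Eb–Gb is not: scale degree 2 in Bb major carries Cm (ii). In Bb minor the chord on that degree is Cdim, so here it functions as ii°, borrowed from the parallel minor.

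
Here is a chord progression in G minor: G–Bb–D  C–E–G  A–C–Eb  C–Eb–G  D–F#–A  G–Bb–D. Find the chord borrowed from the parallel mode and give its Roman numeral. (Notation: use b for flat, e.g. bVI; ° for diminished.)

IV

The diatonic triads in G minor (with V from harmonic minor) are Gm, Adim, Bb, Cm, D, Eb, F. G–Bb–D = Gm, A–C–Eb = Adim, C–Eb–G = Cm and D–F#–A = D are all diatonic. C–E–G doesn't fit — on degree 4 G minor would have Cm (iv). C is the degree-4 chord of G major, so it is the borrowed IV.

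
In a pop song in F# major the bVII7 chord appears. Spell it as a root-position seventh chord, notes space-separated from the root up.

Scale degree 7 in F# major is E#. bVII7 uses the lowered form, E, taken from F# minor. In F# minor the chord on E is E–G#–B–D.

E G# B D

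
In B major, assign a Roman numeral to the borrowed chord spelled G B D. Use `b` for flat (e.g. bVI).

bVI

G is the lowered form of scale degree 6 in B major (the diatonic degree 6 is G#). G–B–D is a major chord — the form found in B minor, not the diatonic vi (G#m). Borrowed into B major it is written bVI.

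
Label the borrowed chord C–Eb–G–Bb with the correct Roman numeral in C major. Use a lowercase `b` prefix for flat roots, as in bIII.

i7

The root C is the diatonic 1st degree of C major; the borrowing shows in the chord quality. Diatonically C major has C (I) on that degree; C–Eb–G–Bb is instead the minor-seventh chord native to C minor, so it takes the label i7.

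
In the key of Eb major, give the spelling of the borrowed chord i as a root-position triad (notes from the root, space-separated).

i is built on scale degree 1, which is Eb in both Eb major and its parallel. Stacking thirds in Eb minor on Eb gives Eb–Gb–Bb.

Eb Gb Bb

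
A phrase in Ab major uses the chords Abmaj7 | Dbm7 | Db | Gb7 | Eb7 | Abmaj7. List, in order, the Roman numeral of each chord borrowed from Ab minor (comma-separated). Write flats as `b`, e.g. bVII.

iv7, bVII7

Ab major has the diatonic set Ab, Bbm, Cm, Db, Eb, Fm, Gdim. Abmaj7, Db and Eb7 all belong to that set. Dbm7 (Db–Fb–Ab–Cb) is not: scale degree 4 in Ab major carries Db (IV). In Ab minor the chord on that degree is Dbm7, so here it functions as iv7, borrowed from the parallel minor. Gb7 (Gb–Bb–Db–Fb) is not: scale degree 7 in Ab major carries Gdim (vii°). In Ab minor the chord on that degree is Gb7, so here it functions as bVII7, borrowed from the parallel minor.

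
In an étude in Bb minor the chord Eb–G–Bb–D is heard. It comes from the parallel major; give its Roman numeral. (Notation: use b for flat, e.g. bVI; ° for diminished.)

IVmaj7

The root Eb is the diatonic 4th degree of Bb minor; the borrowing shows in the chord quality. Diatonically Bb minor has Ebm (iv) on that degree; Eb–G–Bb–D is instead the major-seventh chord native to Bb major, so it takes the label IVmaj7.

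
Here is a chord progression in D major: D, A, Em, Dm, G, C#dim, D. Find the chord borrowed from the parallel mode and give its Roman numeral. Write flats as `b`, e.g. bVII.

i

The diatonic triads in D major are D, Em, F#m, G, A, Bm, C#dim. Of the given chords, D, A, Em, G and C#dim are diatonic. Dm (D–F–A) is not: scale degree 1 in D major carries D (I). In D minor the chord on that degree is Dm, so here it functions as i, borrowed from the parallel minor.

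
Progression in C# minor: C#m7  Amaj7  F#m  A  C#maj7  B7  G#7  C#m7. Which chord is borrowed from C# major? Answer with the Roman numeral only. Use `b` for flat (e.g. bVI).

Imaj7

In C# minor (with V from harmonic minor) the diatonic chords are C#m, D#dim, E, F#m, G#, A, B. Of the given chords, C#m7, Amaj7, F#m, A, B7 and G#7 are diatonic. C#maj7 (C#–E#–G#–B#) is not: scale degree 1 in C# minor carries C#m (i). In C# major the chord on that degree is C#maj7, so here it functions as Imaj7, borrowed from the parallel major.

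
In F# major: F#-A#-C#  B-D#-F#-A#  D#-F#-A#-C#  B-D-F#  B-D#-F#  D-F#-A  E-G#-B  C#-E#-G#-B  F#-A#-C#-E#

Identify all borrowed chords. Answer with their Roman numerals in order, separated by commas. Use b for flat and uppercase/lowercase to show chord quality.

iv, bVI, bVII

F# major has the diatonic set F#, G#m, A#m, B, C#, D#m, E#dim. Of the given chords, F#–A#–C# = F#, B–D#–F#–A# = Bmaj7, D#–F#–A#–C# = D#m7, B–D#–F# = B, C#–E#–G#–B = C#7 and F#–A#–C#–E# = F#maj7 are diatonic. B–D–F# is not: scale degree 4 in F# major carries B (IV). In F# minor the chord on that degree is Bm, so here it functions as iv, borrowed from the parallel minor. D–F#–A is not: scale degree 6 in F# major carries D#m (vi). In F# minor the chord on that degree is D, so here it functions as bVI, borrowed from the parallel minor. But E–G#–B is foreign: the diatonic vii° on degree 7 is E#dim, whereas E comes from F# minor. It is labeled bVII.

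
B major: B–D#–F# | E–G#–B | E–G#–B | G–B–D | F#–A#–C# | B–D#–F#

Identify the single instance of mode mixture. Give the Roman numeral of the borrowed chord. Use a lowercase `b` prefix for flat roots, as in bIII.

bVI

The diatonic triads in B major are B, C#m, D#m, E, F#, G#m, A#dim. Of the given chords, B–D#–F# = B, E–G#–B = E and F#–A#–C# = F# are diatonic. But G–B–D is foreign: the diatonic vi on degree 6 is G#m, whereas G comes from B minor. It is labeled bVI.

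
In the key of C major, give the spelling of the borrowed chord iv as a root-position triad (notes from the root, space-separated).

iv is built on scale degree 4, which is F in both C major and its parallel. In C minor the chord on F is F–Ab–C.

F Ab C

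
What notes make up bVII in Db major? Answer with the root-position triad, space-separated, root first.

Cb Eb Gb

Scale degree 7 in Db major is C. bVII uses the lowered form, Cb, taken from Db minor. Building the major chord from the parallel minor on Cb: Cb–Eb–Gb.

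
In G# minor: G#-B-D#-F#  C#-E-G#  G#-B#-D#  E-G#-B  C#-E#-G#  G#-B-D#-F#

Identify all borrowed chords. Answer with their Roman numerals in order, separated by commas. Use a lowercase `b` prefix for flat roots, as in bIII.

I, IV

The diatonic triads in G# minor (with V from harmonic minor) are G#m, A#dim, B, C#m, D#, E, F#. G#–B–D#–F# = G#m7, C#–E–G# = C#m and E–G#–B = E all belong to that set. G#–B#–D# doesn't fit — on degree 1 G# minor would have G#m (i). G# is the degree-1 chord of G# major, so it is the borrowed I. C#–E#–G# is not: scale degree 4 in G# minor carries C#m (iv). In G# major the chord on that degree is C#, so here it functions as IV, borrowed from the parallel major.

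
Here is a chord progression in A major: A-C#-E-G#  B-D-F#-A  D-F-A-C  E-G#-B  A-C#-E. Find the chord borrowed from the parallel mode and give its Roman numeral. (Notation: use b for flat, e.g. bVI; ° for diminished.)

iv7

In A major the diatonic chords are A, Bm, C#m, D, E, F#m, G#dim. A–C#–E–G# = Amaj7, B–D–F#–A = Bm7, E–G#–B = E and A–C#–E = A all belong to that set. D–F–A–C is not: scale degree 4 in A major carries D (IV). In A minor the chord on that degree is Dm7, so here it functions as iv7, borrowed from the parallel minor.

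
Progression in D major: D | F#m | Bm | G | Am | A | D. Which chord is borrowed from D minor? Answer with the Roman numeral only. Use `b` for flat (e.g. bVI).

In D major the diatonic chords are D, Em, F#m, G, A, Bm, C#dim. D, F#m, Bm, G and A are all diatonic. Am (A–C–E) doesn't fit — on degree 5 D major would have A (V). Am is the degree-5 chord of D minor, so it is the borrowed v.

v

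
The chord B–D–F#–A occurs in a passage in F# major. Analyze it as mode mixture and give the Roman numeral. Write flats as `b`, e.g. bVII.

iv7

The root B is the diatonic 4th degree of F# major; the borrowing shows in the chord quality. Diatonically F# major has B (IV) on that degree; B–D–F#–A is instead the minor-seventh chord native to F# minor, so it takes the label iv7.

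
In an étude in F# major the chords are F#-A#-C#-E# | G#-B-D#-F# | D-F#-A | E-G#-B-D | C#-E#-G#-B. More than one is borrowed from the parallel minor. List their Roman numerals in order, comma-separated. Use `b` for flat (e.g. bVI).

The diatonic triads in F# major are F#, G#m, A#m, B, C#, D#m, E#dim. F#–A#–C#–E# = F#maj7, G#–B–D#–F# = G#m7 and C#–E#–G#–B = C#7 all belong to that set. D–F#–A is not: scale degree 6 in F# major carries D#m (vi). In F# minor the chord on that degree is D, so here it functions as bVI, borrowed from the parallel minor. E–G#–B–D is not: scale degree 7 in F# major carries E#dim (vii°). In F# minor the chord on that degree is E7, so here it functions as bVII7, borrowed from the parallel minor.

bVI, bVII7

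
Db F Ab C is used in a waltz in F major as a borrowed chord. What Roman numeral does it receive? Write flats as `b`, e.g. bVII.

bVImaj7

Db is the lowered form of scale degree 6 in F major (the diatonic degree 6 is D). The diatonic chord on degree 6 would be Dm (vi), but Db–F–Ab–C is the major-seventh chord from F minor. As a borrowed chord it is labeled bVImaj7.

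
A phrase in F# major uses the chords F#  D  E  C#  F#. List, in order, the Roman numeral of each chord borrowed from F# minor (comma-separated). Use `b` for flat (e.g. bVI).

bVI, bVII

F# major has the diatonic set F#, G#m, A#m, B, C#, D#m, E#dim. F# and C# are both diatonic. But D (D–F#–A) is foreign: the diatonic vi on degree 6 is D#m, whereas D comes from F# minor. It is labeled bVI. E (E–G#–B) is not: scale degree 7 in F# major carries E#dim (vii°). In F# minor the chord on that degree is E, so here it functions as bVII, borrowed from the parallel minor.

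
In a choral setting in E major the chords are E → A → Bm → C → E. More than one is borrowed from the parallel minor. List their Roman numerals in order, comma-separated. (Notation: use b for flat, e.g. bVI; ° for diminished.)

v, bVI

In E major the diatonic chords are E, F#m, G#m, A, B, C#m, D#dim. E and A both belong to that set. But Bm (B–D–F#) is foreign: the diatonic V on degree 5 is B, whereas Bm comes from E minor. It is labeled v. But C (C–E–G) is foreign: the diatonic vi on degree 6 is C#m, whereas C comes from E minor. It is labeled bVI.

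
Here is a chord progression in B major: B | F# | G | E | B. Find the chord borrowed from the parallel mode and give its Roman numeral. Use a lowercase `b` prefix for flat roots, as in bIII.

B major has the diatonic set B, C#m, D#m, E, F#, G#m, A#dim. B, F# and E all belong to that set. But G (G–B–D) is foreign: the diatonic vi on degree 6 is G#m, whereas G comes from B minor. It is labeled bVI.

bVI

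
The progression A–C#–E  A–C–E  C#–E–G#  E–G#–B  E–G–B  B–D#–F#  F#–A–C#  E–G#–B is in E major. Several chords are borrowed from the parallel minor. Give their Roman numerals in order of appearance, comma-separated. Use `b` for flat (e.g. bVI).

The diatonic triads in E major are E, F#m, G#m, A, B, C#m, D#dim. Of the given chords, A–C#–E = A, C#–E–G# = C#m, E–G#–B = E, B–D#–F# = B and F#–A–C# = F#m are diatonic. But A–C–E is foreign: the diatonic IV on degree 4 is A, whereas Am comes from E minor. It is labeled iv. But E–G–B is foreign: the diatonic I on degree 1 is E, whereas Em comes from E minor. It is labeled i.

iv, i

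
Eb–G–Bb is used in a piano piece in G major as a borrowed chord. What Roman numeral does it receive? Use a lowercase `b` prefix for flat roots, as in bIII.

bVI

Eb is the lowered form of scale degree 6 in G major (the diatonic degree 6 is E). The diatonic chord on degree 6 would be Em (vi), but Eb–G–Bb is the major chord from G minor. As a borrowed chord it is labeled bVI.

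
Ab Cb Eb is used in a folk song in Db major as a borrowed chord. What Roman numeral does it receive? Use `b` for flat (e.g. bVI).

v

The root Ab is the diatonic 5th degree of Db major; the borrowing shows in the chord quality. Ab–Cb–Eb is a minor chord — the form found in Db minor, not the diatonic V (Ab). Borrowed into Db major it is written v.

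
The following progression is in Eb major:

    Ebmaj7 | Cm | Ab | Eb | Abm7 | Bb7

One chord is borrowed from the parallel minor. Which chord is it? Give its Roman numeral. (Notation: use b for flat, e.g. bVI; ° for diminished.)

In Eb major the diatonic chords are Eb, Fm, Gm, Ab, Bb, Cm, Ddim. Of the given chords, Ebmaj7, Cm, Ab, Eb and Bb7 are diatonic. Abm7 (Ab–Cb–Eb–Gb) doesn't fit — on degree 4 Eb major would have Ab (IV). Abm7 is the degree-4 chord of Eb minor, so it is the borrowed iv7.

iv7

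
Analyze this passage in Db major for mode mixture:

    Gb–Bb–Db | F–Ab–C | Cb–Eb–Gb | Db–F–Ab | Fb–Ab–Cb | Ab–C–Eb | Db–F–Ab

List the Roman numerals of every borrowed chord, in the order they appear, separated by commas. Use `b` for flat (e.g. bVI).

bVII, bIII

The diatonic triads in Db major are Db, Ebm, Fm, Gb, Ab, Bbm, Cdim. Of the given chords, Gb–Bb–Db = Gb, F–Ab–C = Fm, Db–F–Ab = Db and Ab–C–Eb = Ab are diatonic. Cb–Eb–Gb doesn't fit — on degree 7 Db major would have Cdim (vii°). Cb is the degree-7 chord of Db minor, so it is the borrowed bVII. Fb–Ab–Cb is not: scale degree 3 in Db major carries Fm (iii). In Db minor the chord on that degree is Fb, so here it functions as bIII, borrowed from the parallel minor.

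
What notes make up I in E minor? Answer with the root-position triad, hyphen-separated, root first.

I is built on scale degree 1, which is E in both E minor and its parallel. Building the major chord from the parallel major on E: E–G#–B.

E-G#-B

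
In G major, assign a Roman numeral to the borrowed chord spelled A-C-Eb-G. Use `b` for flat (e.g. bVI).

iiø7

The root A is the diatonic 2nd degree of G major; the borrowing shows in the chord quality. Diatonically G major has Am (ii) on that degree; A–C–Eb–G is instead the half-diminished-seventh chord native to G minor, so it takes the label iiø7.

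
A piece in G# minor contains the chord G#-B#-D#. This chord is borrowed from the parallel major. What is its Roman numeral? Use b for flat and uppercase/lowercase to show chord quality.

G# is scale degree 1 in G# minor. G#–B#–D# is a major chord — the form found in G# major, not the diatonic i (G#m). Borrowed into G# minor it is written I.

I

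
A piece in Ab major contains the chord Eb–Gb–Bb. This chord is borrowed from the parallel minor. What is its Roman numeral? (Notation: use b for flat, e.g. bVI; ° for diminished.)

The root Eb is the diatonic 5th degree of Ab major; the borrowing shows in the chord quality. The diatonic chord on degree 5 would be Eb (V), but Eb–Gb–Bb is the minor chord from Ab minor. As a borrowed chord it is labeled v.

v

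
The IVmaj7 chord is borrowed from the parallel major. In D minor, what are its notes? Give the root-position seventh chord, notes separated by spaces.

IVmaj7 is built on scale degree 4, which is G in both D minor and its parallel. In D major the chord on G is G–B–D–F#.

G B D F#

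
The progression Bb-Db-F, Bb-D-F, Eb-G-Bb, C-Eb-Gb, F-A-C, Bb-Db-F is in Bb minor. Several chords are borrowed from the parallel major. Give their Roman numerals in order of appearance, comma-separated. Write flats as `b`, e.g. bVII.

The diatonic triads in Bb minor (with V from harmonic minor) are Bbm, Cdim, Db, Ebm, F, Gb, Ab. Bb–Db–F = Bbm, C–Eb–Gb = Cdim and F–A–C = F are all diatonic. Bb–D–F doesn't fit — on degree 1 Bb minor would have Bbm (i). Bb is the degree-1 chord of Bb major, so it is the borrowed I. But Eb–G–Bb is foreign: the diatonic iv on degree 4 is Ebm, whereas Eb comes from Bb major. It is labeled IV.

I, IV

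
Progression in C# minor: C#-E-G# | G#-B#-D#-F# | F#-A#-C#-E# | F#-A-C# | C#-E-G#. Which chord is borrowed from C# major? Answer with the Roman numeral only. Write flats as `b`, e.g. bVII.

IVmaj7

C# minor has the diatonic set C#m, D#dim, E, F#m, G#, A, B (with V from harmonic minor). C#–E–G# = C#m, G#–B#–D#–F# = G#7 and F#–A–C# = F#m all belong to that set. F#–A#–C#–E# is not: scale degree 4 in C# minor carries F#m (iv). In C# major the chord on that degree is F#maj7, so here it functions as IVmaj7, borrowed from the parallel major.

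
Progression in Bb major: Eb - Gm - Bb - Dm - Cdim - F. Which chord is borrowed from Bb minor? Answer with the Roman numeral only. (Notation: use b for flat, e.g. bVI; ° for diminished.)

The diatonic triads in Bb major are Bb, Cm, Dm, Eb, F, Gm, Adim. Of the given chords, Eb, Gm, Bb, Dm and F are diatonic. Cdim (C–Eb–Gb) is not: scale degree 2 in Bb major carries Cm (ii). In Bb minor the chord on that degree is Cdim, so here it functions as ii°, borrowed from the parallel minor.

ii°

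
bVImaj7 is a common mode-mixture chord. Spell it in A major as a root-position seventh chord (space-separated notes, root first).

Scale degree 6 in A major is F#. bVImaj7 uses the lowered form, F, taken from A minor. Building the major-seventh chord from the parallel minor on F: F–A–C–E.

F A C E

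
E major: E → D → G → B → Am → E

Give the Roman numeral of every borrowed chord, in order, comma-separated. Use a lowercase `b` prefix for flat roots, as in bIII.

bVII, bIII, iv

The diatonic triads in E major are E, F#m, G#m, A, B, C#m, D#dim. Of the given chords, E and B are diatonic. D (D–F#–A) doesn't fit — on degree 7 E major would have D#dim (vii°). D is the degree-7 chord of E minor, so it is the borrowed bVII. But G (G–B–D) is foreign: the diatonic iii on degree 3 is G#m, whereas G comes from E minor. It is labeled bIII. Am (A–C–E) is not: scale degree 4 in E major carries A (IV). In E minor the chord on that degree is Am, so here it functions as iv, borrowed from the parallel minor.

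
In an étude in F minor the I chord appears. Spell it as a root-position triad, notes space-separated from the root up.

F A C

I is built on scale degree 1, which is F in both F minor and its parallel. Stacking thirds in F major on F gives F–A–C.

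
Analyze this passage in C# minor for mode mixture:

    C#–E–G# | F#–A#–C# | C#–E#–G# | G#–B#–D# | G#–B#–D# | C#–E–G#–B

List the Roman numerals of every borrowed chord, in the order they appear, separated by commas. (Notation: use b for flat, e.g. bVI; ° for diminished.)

IV, I

The diatonic triads in C# minor (with V from harmonic minor) are C#m, D#dim, E, F#m, G#, A, B. C#–E–G# = C#m, G#–B#–D# = G# and C#–E–G#–B = C#m7 are all diatonic. F#–A#–C# doesn't fit — on degree 4 C# minor would have F#m (iv). F# is the degree-4 chord of C# major, so it is the borrowed IV. C#–E#–G# doesn't fit — on degree 1 C# minor would have C#m (i). C# is the degree-1 chord of C# major, so it is the borrowed I.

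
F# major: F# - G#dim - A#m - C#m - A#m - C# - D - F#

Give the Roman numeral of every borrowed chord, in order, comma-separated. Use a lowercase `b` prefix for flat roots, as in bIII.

In F# major the diatonic chords are F#, G#m, A#m, B, C#, D#m, E#dim. Of the given chords, F#, A#m and C# are diatonic. G#dim (G#–B–D) is not: scale degree 2 in F# major carries G#m (ii). In F# minor the chord on that degree is G#dim, so here it functions as ii°, borrowed from the parallel minor. C#m (C#–E–G#) doesn't fit — on degree 5 F# major would have C# (V). C#m is the degree-5 chord of F# minor, so it is the borrowed v. D (D–F#–A) doesn't fit — on degree 6 F# major would have D#m (vi). D is the degree-6 chord of F# minor, so it is the borrowed bVI.

ii°, v, bVI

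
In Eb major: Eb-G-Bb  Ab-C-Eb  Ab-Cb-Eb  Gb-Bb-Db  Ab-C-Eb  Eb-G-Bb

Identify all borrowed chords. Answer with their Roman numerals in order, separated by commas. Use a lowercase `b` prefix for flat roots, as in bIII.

The diatonic triads in Eb major are Eb, Fm, Gm, Ab, Bb, Cm, Ddim. Eb–G–Bb = Eb and Ab–C–Eb = Ab are both diatonic. Ab–Cb–Eb is not: scale degree 4 in Eb major carries Ab (IV). In Eb minor the chord on that degree is Abm, so here it functions as iv, borrowed from the parallel minor. Gb–Bb–Db doesn't fit — on degree 3 Eb major would have Gm (iii). Gb is the degree-3 chord of Eb minor, so it is the borrowed bIII.

iv, bIII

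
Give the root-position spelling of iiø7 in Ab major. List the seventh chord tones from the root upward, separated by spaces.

Bb Db Fb Ab

iiø7 is built on scale degree 2, which is Bb in both Ab major and its parallel. Building the half-diminished-seventh chord from the parallel minor on Bb: Bb–Db–Fb–Ab.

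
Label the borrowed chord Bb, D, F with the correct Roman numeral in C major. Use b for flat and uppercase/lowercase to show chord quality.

The root Bb is the lowered 7th scale degree — diatonically C major has B there. Diatonically C major has Bdim (vii°) on that degree; Bb–D–F is instead the major chord native to C minor, so it takes the label bVII.

bVII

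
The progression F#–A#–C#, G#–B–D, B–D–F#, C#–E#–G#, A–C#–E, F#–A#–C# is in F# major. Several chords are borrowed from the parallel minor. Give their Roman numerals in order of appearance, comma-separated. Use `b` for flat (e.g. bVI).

F# major has the diatonic set F#, G#m, A#m, B, C#, D#m, E#dim. Of the given chords, F#–A#–C# = F# and C#–E#–G# = C# are diatonic. But G#–B–D is foreign: the diatonic ii on degree 2 is G#m, whereas G#dim comes from F# minor. It is labeled ii°. B–D–F# is not: scale degree 4 in F# major carries B (IV). In F# minor the chord on that degree is Bm, so here it functions as iv, borrowed from the parallel minor. A–C#–E is not: scale degree 3 in F# major carries A#m (iii). In F# minor the chord on that degree is A, so here it functions as bIII, borrowed from the parallel minor.

ii°, iv, bIII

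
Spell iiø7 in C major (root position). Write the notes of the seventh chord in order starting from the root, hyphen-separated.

D-F-Ab-C

iiø7 is built on scale degree 2, which is D in both C major and its parallel. Stacking thirds in C minor on D gives D–F–Ab–C.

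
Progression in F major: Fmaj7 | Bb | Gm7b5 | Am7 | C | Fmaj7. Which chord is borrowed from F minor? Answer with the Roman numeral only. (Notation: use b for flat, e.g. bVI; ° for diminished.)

iiø7

In F major the diatonic chords are F, Gm, Am, Bb, C, Dm, Edim. Of the given chords, Fmaj7, Bb, Am7 and C are diatonic. Gm7b5 (G–Bb–Db–F) doesn't fit — on degree 2 F major would have Gm (ii). Gm7b5 is the degree-2 chord of F minor, so it is the borrowed iiø7.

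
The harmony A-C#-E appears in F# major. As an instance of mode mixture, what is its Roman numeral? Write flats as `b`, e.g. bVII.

bIII

The root A is the lowered 3rd scale degree — diatonically F# major has A# there. Diatonically F# major has A#m (iii) on that degree; A–C#–E is instead the major chord native to F# minor, so it takes the label bIII.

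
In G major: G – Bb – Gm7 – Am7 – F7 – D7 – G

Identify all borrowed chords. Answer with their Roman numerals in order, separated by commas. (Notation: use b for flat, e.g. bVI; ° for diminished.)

bIII, i7, bVII7

G major has the diatonic set G, Am, Bm, C, D, Em, F#dim. G, Am7 and D7 are all diatonic. Bb (Bb–D–F) is not: scale degree 3 in G major carries Bm (iii). In G minor the chord on that degree is Bb, so here it functions as bIII, borrowed from the parallel minor. Gm7 (G–Bb–D–F) is not: scale degree 1 in G major carries G (I). In G minor the chord on that degree is Gm7, so here it functions as i7, borrowed from the parallel minor. F7 (F–A–C–Eb) is not: scale degree 7 in G major carries F#dim (vii°). In G minor the chord on that degree is F7, so here it functions as bVII7, borrowed from the parallel minor.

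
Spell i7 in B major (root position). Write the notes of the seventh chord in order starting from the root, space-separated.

B D F# A

i7 is built on scale degree 1, which is B in both B major and its parallel. Stacking thirds in B minor on B gives B–D–F#–A.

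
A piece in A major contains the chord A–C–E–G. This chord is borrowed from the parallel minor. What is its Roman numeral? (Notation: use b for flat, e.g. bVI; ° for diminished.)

i7

The root A is the diatonic 1st degree of A major; the borrowing shows in the chord quality. The diatonic chord on degree 1 would be A (I), but A–C–E–G is the minor-seventh chord from A minor. As a borrowed chord it is labeled i7.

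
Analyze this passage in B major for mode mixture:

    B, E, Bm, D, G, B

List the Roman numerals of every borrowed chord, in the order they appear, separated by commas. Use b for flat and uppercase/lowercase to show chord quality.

i, bIII, bVI

The diatonic triads in B major are B, C#m, D#m, E, F#, G#m, A#dim. B and E are both diatonic. Bm (B–D–F#) is not: scale degree 1 in B major carries B (I). In B minor the chord on that degree is Bm, so here it functions as i, borrowed from the parallel minor. D (D–F#–A) is not: scale degree 3 in B major carries D#m (iii). In B minor the chord on that degree is D, so here it functions as bIII, borrowed from the parallel minor. But G (G–B–D) is foreign: the diatonic vi on degree 6 is G#m, whereas G comes from B minor. It is labeled bVI.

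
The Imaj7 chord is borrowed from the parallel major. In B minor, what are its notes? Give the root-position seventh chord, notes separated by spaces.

The root, B, is scale degree 1 — the same note in B minor and B major; only the chord quality changes. Building the major-seventh chord from the parallel major on B: B–D#–F#–A#.

B D# F# A#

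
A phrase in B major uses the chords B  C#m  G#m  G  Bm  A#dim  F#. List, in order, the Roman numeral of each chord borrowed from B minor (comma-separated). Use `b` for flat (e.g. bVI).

bVI, i

B major has the diatonic set B, C#m, D#m, E, F#, G#m, A#dim. Of the given chords, B, C#m, G#m, A#dim and F# are diatonic. G (G–B–D) doesn't fit — on degree 6 B major would have G#m (vi). G is the degree-6 chord of B minor, so it is the borrowed bVI. Bm (B–D–F#) doesn't fit — on degree 1 B major would have B (I). Bm is the degree-1 chord of B minor, so it is the borrowed i.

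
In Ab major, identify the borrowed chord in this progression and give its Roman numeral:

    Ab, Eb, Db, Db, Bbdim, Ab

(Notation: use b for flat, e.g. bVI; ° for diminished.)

ii°

The diatonic triads in Ab major are Ab, Bbm, Cm, Db, Eb, Fm, Gdim. Ab, Eb and Db are all diatonic. But Bbdim (Bb–Db–Fb) is foreign: the diatonic ii on degree 2 is Bbm, whereas Bbdim comes from Ab minor. It is labeled ii°.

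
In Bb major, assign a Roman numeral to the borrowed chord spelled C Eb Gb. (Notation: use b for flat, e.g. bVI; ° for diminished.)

ii°

The root C is the diatonic 2nd degree of Bb major; the borrowing shows in the chord quality. C–Eb–Gb is a diminished chord — the form found in Bb minor, not the diatonic ii (Cm). Borrowed into Bb major it is written ii°.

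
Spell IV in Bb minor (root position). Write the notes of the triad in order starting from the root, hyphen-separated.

IV is built on scale degree 4, which is Eb in both Bb minor and its parallel. In Bb major the chord on Eb is Eb–G–Bb.

Eb-G-Bb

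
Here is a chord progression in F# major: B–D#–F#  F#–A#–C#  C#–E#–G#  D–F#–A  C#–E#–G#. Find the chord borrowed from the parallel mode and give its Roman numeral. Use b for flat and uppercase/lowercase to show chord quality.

The diatonic triads in F# major are F#, G#m, A#m, B, C#, D#m, E#dim. Of the given chords, B–D#–F# = B, F#–A#–C# = F# and C#–E#–G# = C# are diatonic. D–F#–A is not: scale degree 6 in F# major carries D#m (vi). In F# minor the chord on that degree is D, so here it functions as bVI, borrowed from the parallel minor.

bVI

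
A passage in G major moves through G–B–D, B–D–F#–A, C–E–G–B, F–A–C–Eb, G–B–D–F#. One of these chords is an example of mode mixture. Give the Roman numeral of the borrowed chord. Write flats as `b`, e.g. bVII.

bVII7

In G major the diatonic chords are G, Am, Bm, C, D, Em, F#dim. Of the given chords, G–B–D = G, B–D–F#–A = Bm7, C–E–G–B = Cmaj7 and G–B–D–F# = Gmaj7 are diatonic. F–A–C–Eb doesn't fit — on degree 7 G major would have F#dim (vii°). F7 is the degree-7 chord of G minor, so it is the borrowed bVII7.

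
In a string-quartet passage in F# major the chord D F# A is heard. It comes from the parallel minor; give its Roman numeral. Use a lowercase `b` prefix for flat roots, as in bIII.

bVI

The root D is the lowered 6th scale degree — diatonically F# major has D# there. D–F#–A is a major chord — the form found in F# minor, not the diatonic vi (D#m). Borrowed into F# major it is written bVI.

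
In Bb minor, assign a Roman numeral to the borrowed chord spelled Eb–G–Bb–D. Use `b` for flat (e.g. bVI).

IVmaj7

The root Eb is the diatonic 4th degree of Bb minor; the borrowing shows in the chord quality. The diatonic chord on degree 4 would be Ebm (iv), but Eb–G–Bb–D is the major-seventh chord from Bb major. As a borrowed chord it is labeled IVmaj7.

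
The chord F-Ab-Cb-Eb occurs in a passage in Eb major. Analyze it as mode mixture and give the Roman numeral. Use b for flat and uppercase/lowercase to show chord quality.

iiø7

The root F is the diatonic 2nd degree of Eb major; the borrowing shows in the chord quality. F–Ab–Cb–Eb is a half-diminished-seventh chord — the form found in Eb minor, not the diatonic ii (Fm). Borrowed into Eb major it is written iiø7.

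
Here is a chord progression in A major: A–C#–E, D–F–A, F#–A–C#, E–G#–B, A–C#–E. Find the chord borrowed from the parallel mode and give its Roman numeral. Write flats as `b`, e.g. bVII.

iv

A major has the diatonic set A, Bm, C#m, D, E, F#m, G#dim. A–C#–E = A, F#–A–C# = F#m and E–G#–B = E all belong to that set. D–F–A is not: scale degree 4 in A major carries D (IV). In A minor the chord on that degree is Dm, so here it functions as iv, borrowed from the parallel minor.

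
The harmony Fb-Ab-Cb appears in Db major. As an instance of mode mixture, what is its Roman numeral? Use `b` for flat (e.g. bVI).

bIII

The root Fb is the lowered 3rd scale degree — diatonically Db major has F there. Fb–Ab–Cb is a major chord — the form found in Db minor, not the diatonic iii (Fm). Borrowed into Db major it is written bIII.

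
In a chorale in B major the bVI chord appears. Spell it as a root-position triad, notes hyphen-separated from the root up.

Scale degree 6 in B major is G#. bVI uses the lowered form, G, taken from B minor. Stacking thirds in B minor on G gives G–B–D.

G-B-D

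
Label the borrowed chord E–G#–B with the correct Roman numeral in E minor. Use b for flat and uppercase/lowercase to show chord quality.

I

The root E is the diatonic 1st degree of E minor; the borrowing shows in the chord quality. The diatonic chord on degree 1 would be Em (i), but E–G#–B is the major chord from E major. As a borrowed chord it is labeled I.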